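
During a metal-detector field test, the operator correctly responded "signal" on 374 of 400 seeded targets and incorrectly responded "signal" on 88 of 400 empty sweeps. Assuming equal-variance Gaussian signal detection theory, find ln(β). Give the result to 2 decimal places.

ln β = -0.85

H = 374/400 = 0.9350
FA = 88/400 = 0.2200
z(H) = z(0.9350) = 1.514
z(FA) = z(0.2200) = -0.772
ln β = −½·[z(H)² − z(FA)²] = −0.5 × (2.292 − 0.596) = -0.848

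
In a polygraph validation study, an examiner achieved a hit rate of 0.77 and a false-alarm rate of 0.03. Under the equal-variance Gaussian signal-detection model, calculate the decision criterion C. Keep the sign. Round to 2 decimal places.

z(0.77) = 0.7388, z(0.03) = -1.8808
c = −½·[z(H) + z(FA)] = −0.5 × (0.7388 + (-1.8808)) = 0.5710
c > 0: the examiner has a conservative response bias.

C = 0.57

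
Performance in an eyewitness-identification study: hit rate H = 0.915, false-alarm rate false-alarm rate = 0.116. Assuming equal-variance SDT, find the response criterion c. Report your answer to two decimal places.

z(0.915) = 1.372, z(0.116) = -1.195
c = −½·[z(H) + z(FA)] = −0.5 × (1.372 + (-1.195)) = -0.0885

c = -0.09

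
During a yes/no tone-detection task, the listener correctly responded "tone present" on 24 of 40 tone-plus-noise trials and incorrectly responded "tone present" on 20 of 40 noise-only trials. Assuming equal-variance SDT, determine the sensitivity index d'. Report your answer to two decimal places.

d' = 0.25

H = 24/40 = 0.6000
FA = 20/40 = 0.5000
z(0.6000) = 0.2533, z(0.5000) = 0.0000
d' = z(H) − z(FA) = 0.2533 − 0.0000 = 0.2533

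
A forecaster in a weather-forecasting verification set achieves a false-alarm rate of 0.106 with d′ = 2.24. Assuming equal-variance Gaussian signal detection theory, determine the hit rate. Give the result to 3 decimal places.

z(false-alarm rate) = z(0.106) = -1.2481
z(H) = z(FA) + d' = -1.2481 + 2.24 = 0.9919
hit rate = Φ(0.9919) = 0.8394

hit rate = 0.839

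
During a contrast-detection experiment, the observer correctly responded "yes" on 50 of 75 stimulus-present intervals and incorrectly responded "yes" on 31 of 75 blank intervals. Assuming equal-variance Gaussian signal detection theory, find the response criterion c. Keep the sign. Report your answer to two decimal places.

c = -0.11

H = 50/75 = 0.6667
FA = 31/75 = 0.4133
z(0.6667) = 0.4308, z(0.4133) = -0.2191
c = −½·[z(H) + z(FA)] = −0.5 × (0.4308 + (-0.2191)) = -0.10585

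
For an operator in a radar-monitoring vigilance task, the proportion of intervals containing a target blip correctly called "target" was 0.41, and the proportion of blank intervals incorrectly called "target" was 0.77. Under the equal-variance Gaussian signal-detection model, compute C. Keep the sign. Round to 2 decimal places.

z(H) = z(0.41) = -0.228
z(FA) = z(0.77) = 0.739
c = −½·[z(H) + z(FA)] = −0.5 × (-0.228 + 0.739) = -0.2555

C = -0.26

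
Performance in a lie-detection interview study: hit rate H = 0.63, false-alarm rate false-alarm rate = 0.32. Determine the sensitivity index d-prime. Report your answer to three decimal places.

d-prime = 0.800

Φ⁻¹(H) = Φ⁻¹(0.63) = 0.3319
Φ⁻¹(FA) = Φ⁻¹(0.32) = -0.4677
d' = z(H) − z(FA) = 0.3319 − (-0.4677) = 0.7996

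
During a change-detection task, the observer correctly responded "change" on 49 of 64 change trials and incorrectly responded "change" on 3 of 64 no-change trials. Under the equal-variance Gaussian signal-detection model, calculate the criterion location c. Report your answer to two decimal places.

c = 0.48

H = 49/64 = 0.7656
FA = 3/64 = 0.0469
z(H) = 0.724
z(FA) = -1.676
c = −½·[z(H) + z(FA)] = −0.5 × (0.724 + (-1.676)) = 0.476
c > 0: the observer has a conservative response bias.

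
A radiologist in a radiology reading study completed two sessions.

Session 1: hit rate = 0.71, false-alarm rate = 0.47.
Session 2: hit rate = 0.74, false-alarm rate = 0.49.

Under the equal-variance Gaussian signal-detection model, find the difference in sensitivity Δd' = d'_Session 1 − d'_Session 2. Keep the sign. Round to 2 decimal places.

Session 1: z(0.71) = 0.553, z(0.47) = -0.075, d' = 0.628
Session 2: z(0.74) = 0.643, z(0.49) = -0.025, d' = 0.668
Δd' = d'_Session 1 − d'_Session 2 = 0.628 − 0.668 = -0.040
Session 2 has the higher sensitivity.

Δd' = -0.04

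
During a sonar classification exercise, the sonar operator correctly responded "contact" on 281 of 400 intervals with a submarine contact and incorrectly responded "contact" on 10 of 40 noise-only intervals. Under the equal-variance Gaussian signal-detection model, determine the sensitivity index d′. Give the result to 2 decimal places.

d′ = 1.21

H = 281/400 = 0.7025
FA = 10/40 = 0.2500
z(0.7025) = 0.532, z(0.2500) = -0.674
d' = z(H) − z(FA) = 0.532 − (-0.674) = 1.206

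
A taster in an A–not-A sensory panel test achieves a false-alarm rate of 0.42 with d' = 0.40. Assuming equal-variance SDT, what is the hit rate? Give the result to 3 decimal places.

hit rate = 0.579

z(false-alarm rate) = z(0.42) = -0.2019
z(H) = z(FA) + d' = -0.2019 + 0.40 = 0.1981
hit rate = Φ(0.1981) = 0.5785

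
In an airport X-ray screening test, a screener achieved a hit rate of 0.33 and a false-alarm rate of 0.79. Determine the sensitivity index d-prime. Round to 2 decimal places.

Φ⁻¹(H) = Φ⁻¹(0.33) = -0.4399
Φ⁻¹(FA) = Φ⁻¹(0.79) = 0.8064
d' = z(H) − z(FA) = -0.4399 − 0.8064 = -1.2463

d-prime = -1.25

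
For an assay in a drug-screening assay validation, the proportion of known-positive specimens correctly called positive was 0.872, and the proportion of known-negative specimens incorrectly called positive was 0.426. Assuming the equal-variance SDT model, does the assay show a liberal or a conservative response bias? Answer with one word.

z(H) = 1.136, z(FA) = -0.187
c = −½·(z(H) + z(FA)) = -0.4745
c < 0 → liberal criterion (biased toward responding “yes”).

liberal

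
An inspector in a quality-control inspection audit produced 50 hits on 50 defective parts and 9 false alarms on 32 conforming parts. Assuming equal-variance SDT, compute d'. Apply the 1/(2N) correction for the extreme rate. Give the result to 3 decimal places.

The hit rate is 50/50 = 1, so apply the 1/(2N) correction: H → 1 − 1/(2·50) = 0.99000.
z(H) = z(0.99000) = 2.3263
z(FA) = z(0.28125) = -0.5791
d' = 2.3263 − (-0.5791) = 2.9054

d' = 2.905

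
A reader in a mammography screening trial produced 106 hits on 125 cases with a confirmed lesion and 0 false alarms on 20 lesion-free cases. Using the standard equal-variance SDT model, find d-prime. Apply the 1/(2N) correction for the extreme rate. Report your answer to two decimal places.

The false-alarm rate is 0/20 = 0, so apply the 1/(2N) correction: FA → 1/(2·20) = 0.02500.
z(H) = z(0.84800) = 1.028
z(FA) = z(0.02500) = -1.960
d' = 1.028 − (-1.960) = 2.988

d-prime = 2.99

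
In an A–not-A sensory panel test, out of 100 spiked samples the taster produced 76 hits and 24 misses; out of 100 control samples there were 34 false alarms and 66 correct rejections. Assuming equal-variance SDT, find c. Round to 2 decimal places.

c = -0.15

H = 76/100 = 0.7600
FA = 34/100 = 0.3400
z(0.7600) = 0.7063, z(0.3400) = -0.4125
c = −½·[z(H) + z(FA)] = −0.5 × (0.7063 + (-0.4125)) = -0.1469
c < 0: the taster has a liberal response bias.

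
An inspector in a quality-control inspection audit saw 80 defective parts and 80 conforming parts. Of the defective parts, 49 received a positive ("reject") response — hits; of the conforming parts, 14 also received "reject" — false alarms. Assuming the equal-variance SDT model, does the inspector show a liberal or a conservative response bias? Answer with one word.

z(H) = 0.286, z(FA) = -0.935
c = −½·(z(H) + z(FA)) = 0.3245
c > 0 → conservative criterion (biased toward responding “no”).

conservative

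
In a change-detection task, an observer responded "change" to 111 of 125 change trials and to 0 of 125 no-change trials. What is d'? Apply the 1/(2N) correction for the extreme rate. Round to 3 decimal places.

The false-alarm rate is 0/125 = 0, so apply the 1/(2N) correction: FA → 1/(2·125) = 0.00400.
z(H) = z(0.88800) = 1.2160
z(FA) = z(0.00400) = -2.6521
d' = 1.2160 − (-2.6521) = 3.8681

d' = 3.868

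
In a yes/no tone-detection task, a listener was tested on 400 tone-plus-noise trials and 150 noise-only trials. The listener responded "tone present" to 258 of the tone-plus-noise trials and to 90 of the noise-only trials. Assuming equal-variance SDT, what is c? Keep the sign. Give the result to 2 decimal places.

c = -0.31

H = 258/400 = 0.6450
FA = 90/150 = 0.6000
Φ⁻¹(0.6450) = 0.3719, Φ⁻¹(0.6000) = 0.2533
c = −½·[z(H) + z(FA)] = −0.5 × (0.3719 + 0.2533) = -0.3126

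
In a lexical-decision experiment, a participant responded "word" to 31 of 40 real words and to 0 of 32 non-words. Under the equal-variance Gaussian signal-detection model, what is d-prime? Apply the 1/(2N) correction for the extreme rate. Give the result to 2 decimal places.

d-prime = 2.91

The false-alarm rate is 0/32 = 0, so apply the 1/(2N) correction: FA → 1/(2·32) = 0.01562.
z(H) = z(0.77500) = 0.755
z(FA) = z(0.01562) = -2.154
d' = 0.755 − (-2.154) = 2.909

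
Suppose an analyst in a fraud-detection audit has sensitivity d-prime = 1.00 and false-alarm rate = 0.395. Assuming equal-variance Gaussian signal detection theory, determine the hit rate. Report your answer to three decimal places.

hit rate = 0.768

z(false-alarm rate) = z(0.395) = -0.2663
z(H) = z(FA) + d' = -0.2663 + 1.00 = 0.7337
hit rate = Φ(0.7337) = 0.7684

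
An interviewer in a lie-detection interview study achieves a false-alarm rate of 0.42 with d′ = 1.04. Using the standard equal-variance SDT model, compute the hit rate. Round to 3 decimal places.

z(false-alarm rate) = z(0.42) = -0.2019
z(H) = z(FA) + d' = -0.2019 + 1.04 = 0.8381
hit rate = Φ(0.8381) = 0.7990

hit rate = 0.799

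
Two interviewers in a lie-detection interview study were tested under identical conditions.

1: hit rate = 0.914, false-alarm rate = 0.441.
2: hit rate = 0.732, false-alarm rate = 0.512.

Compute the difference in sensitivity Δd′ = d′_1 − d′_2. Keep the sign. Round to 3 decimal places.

Δd′ = 0.925

1: z(0.914) = 1.3658, z(0.441) = -0.1484, d' = 1.5142
2: z(0.732) = 0.6189, z(0.512) = 0.0301, d' = 0.5888
Δd' = d'_1 − d'_2 = 1.5142 − 0.5888 = 0.9254
1 has the higher sensitivity.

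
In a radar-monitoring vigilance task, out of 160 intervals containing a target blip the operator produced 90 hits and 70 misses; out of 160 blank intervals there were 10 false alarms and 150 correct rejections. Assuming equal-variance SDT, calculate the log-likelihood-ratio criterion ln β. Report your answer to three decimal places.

ln β = 1.164

H = 90/160 = 0.5625
FA = 10/160 = 0.0625
z(H) = 0.1573
z(FA) = -1.5341
ln β = −½·[z(H)² − z(FA)²] = −0.5 × (0.0247 − 2.3535) = 1.1644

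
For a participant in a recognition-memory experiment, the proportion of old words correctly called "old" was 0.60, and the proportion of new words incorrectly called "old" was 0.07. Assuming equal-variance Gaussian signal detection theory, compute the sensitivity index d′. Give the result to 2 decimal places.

d′ = 1.73

z(H) = z(0.60) = 0.2533
z(FA) = z(0.07) = -1.4758
d' = z(H) − z(FA) = 0.2533 − (-1.4758) = 1.7291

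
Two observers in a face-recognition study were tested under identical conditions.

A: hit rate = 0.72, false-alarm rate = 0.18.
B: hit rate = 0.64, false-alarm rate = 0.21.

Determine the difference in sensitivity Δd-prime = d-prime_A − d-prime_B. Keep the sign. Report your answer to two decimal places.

A: z(0.72) = 0.583, z(0.18) = -0.915, d' = 1.498
B: z(0.64) = 0.358, z(0.21) = -0.806, d' = 1.164
Δd' = d'_A − d'_B = 1.498 − 1.164 = 0.334
A has the higher sensitivity.

Δd-prime = 0.33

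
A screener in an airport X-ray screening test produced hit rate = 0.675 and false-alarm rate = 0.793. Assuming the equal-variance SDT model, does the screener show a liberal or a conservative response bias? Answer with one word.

liberal

z(H) = 0.454, z(FA) = 0.817
c = −½·(z(H) + z(FA)) = -0.6355
c < 0 → liberal criterion (biased toward responding “yes”).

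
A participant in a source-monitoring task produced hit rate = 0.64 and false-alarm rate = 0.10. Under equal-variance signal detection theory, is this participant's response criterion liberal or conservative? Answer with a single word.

z(H) = 0.358, z(FA) = -1.282
c = −½·(z(H) + z(FA)) = 0.462
c > 0 → conservative criterion (biased toward responding “no”).

conservative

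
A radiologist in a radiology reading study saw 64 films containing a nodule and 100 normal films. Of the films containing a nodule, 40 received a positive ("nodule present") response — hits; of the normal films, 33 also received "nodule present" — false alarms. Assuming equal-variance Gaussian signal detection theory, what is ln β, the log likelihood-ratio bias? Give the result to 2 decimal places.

H = 40/64 = 0.6250
FA = 33/100 = 0.3300
Φ⁻¹(0.6250) = 0.319, Φ⁻¹(0.3300) = -0.440
ln β = −½·[z(H)² − z(FA)²] = −0.5 × (0.102 − 0.194) = 0.046

ln β = 0.05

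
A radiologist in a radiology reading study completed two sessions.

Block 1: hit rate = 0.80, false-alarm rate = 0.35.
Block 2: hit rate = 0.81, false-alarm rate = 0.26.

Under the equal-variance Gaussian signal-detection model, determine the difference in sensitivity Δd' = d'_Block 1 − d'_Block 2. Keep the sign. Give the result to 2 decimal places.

Block 1: z(0.80) = 0.842, z(0.35) = -0.385, d' = 1.227
Block 2: z(0.81) = 0.878, z(0.26) = -0.643, d' = 1.521
Δd' = d'_Block 1 − d'_Block 2 = 1.227 − 1.521 = -0.294
Block 2 has the higher sensitivity.

Δd' = -0.29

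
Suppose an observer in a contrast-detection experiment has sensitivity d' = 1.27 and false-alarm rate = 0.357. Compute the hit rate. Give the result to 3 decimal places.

hit rate = 0.817

z(false-alarm rate) = z(0.357) = -0.3665
z(H) = z(FA) + d' = -0.3665 + 1.27 = 0.9035
hit rate = Φ(0.9035) = 0.8169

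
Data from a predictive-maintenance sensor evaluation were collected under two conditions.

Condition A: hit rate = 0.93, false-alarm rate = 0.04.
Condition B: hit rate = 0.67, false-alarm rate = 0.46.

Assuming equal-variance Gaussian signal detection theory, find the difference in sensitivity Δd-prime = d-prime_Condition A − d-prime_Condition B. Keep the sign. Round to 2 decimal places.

Condition A: z(0.93) = 1.476, z(0.04) = -1.751, d' = 3.227
Condition B: z(0.67) = 0.440, z(0.46) = -0.100, d' = 0.540
Δd' = d'_Condition A − d'_Condition B = 3.227 − 0.540 = 2.687
Condition A has the higher sensitivity.

Δd-prime = 2.69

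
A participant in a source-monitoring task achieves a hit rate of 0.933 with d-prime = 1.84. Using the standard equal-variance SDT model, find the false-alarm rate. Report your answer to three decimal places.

false-alarm rate = 0.366

z(hit rate) = z(0.933) = 1.4985
z(FA) = z(H) − d' = 1.4985 − 1.84 = -0.3415
false-alarm rate = Φ(-0.3415) = 0.3664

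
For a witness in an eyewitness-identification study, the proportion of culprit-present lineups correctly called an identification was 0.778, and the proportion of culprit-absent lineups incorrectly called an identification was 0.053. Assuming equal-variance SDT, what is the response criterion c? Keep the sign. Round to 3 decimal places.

c = 0.425

z(H) = 0.7655
z(FA) = -1.6164
c = −½·[z(H) + z(FA)] = −0.5 × (0.7655 + (-1.6164)) = 0.42545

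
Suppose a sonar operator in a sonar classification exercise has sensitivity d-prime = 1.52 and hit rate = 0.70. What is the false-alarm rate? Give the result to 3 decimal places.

z(hit rate) = z(0.70) = 0.5244
z(FA) = z(H) − d' = 0.5244 − 1.52 = -0.9956
false-alarm rate = Φ(-0.9956) = 0.1597

false-alarm rate = 0.160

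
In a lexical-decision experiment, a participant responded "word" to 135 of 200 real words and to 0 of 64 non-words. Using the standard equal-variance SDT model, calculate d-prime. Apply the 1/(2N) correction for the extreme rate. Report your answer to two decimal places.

The false-alarm rate is 0/64 = 0, so apply the 1/(2N) correction: FA → 1/(2·64) = 0.00781.
z(H) = z(0.67500) = 0.454
z(FA) = z(0.00781) = -2.418
d' = 0.454 − (-2.418) = 2.872

d-prime = 2.87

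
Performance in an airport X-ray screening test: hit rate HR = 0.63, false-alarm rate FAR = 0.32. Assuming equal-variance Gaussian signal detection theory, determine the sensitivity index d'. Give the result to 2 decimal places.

d' = 0.80

z(H) = z(0.63) = 0.3319
z(FA) = z(0.32) = -0.4677
d' = z(H) − z(FA) = 0.3319 − (-0.4677) = 0.7996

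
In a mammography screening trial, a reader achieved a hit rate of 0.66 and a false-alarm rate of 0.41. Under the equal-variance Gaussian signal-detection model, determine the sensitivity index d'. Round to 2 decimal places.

d' = 0.64

Φ⁻¹(H) = 0.4125
Φ⁻¹(FA) = -0.2275
d' = z(H) − z(FA) = 0.4125 − (-0.2275) = 0.6400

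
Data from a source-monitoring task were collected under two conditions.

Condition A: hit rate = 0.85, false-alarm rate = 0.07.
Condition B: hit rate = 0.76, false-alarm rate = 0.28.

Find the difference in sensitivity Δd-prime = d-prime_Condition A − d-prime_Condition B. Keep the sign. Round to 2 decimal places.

Δd-prime = 1.22

Condition A: z(0.85) = 1.036, z(0.07) = -1.476, d' = 2.512
Condition B: z(0.76) = 0.706, z(0.28) = -0.583, d' = 1.289
Δd' = d'_Condition A − d'_Condition B = 2.512 − 1.289 = 1.223
Condition A has the higher sensitivity.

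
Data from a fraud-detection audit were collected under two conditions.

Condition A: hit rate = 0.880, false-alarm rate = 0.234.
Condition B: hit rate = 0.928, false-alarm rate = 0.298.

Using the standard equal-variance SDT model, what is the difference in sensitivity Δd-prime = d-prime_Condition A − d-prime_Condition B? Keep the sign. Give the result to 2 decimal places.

Δd-prime = -0.09

Condition A: z(0.880) = 1.175, z(0.234) = -0.726, d' = 1.901
Condition B: z(0.928) = 1.461, z(0.298) = -0.530, d' = 1.991
Δd' = d'_Condition A − d'_Condition B = 1.901 − 1.991 = -0.090
Condition B has the higher sensitivity.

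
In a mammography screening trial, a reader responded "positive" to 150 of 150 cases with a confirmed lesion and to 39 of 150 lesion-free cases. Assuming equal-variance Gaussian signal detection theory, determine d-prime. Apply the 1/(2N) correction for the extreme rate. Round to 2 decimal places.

The hit rate is 150/150 = 1, so apply the 1/(2N) correction: H → 1 − 1/(2·150) = 0.99667.
z(H) = z(0.99667) = 2.713
z(FA) = z(0.26000) = -0.643
d' = 2.713 − (-0.643) = 3.356

d-prime = 3.36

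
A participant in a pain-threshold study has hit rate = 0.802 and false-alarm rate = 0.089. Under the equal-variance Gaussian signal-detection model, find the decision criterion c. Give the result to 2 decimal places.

z(H) = 0.8488
z(FA) = -1.3469
c = −½·[z(H) + z(FA)] = −0.5 × (0.8488 + (-1.3469)) = 0.24905

c = 0.25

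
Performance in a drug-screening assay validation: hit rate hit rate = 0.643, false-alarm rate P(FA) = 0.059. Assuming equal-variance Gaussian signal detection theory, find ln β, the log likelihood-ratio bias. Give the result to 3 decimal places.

ln β = 1.155

z(H) = z(0.643) = 0.3665
z(FA) = z(0.059) = -1.5632
ln β = −½·[z(H)² − z(FA)²] = −0.5 × (0.1343 − 2.4436) = 1.15465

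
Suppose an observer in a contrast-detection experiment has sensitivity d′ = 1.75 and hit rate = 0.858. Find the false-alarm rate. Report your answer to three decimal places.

z(hit rate) = z(0.858) = 1.0714
z(FA) = z(H) − d' = 1.0714 − 1.75 = -0.6786
false-alarm rate = Φ(-0.6786) = 0.2487

false-alarm rate = 0.249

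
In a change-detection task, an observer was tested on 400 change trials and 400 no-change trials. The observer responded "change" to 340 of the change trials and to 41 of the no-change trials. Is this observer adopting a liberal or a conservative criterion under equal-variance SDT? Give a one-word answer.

z(H) = 1.036, z(FA) = -1.267
c = −½·(z(H) + z(FA)) = 0.1155
c > 0 → conservative criterion (biased toward responding “no”).

conservative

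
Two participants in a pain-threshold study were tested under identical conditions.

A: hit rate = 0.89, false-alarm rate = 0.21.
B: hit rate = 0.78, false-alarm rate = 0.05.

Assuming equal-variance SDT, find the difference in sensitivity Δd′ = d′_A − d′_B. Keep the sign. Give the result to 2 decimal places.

A: z(0.89) = 1.227, z(0.21) = -0.806, d' = 2.033
B: z(0.78) = 0.772, z(0.05) = -1.645, d' = 2.417
Δd' = d'_A − d'_B = 2.033 − 2.417 = -0.384
B has the higher sensitivity.

Δd′ = -0.38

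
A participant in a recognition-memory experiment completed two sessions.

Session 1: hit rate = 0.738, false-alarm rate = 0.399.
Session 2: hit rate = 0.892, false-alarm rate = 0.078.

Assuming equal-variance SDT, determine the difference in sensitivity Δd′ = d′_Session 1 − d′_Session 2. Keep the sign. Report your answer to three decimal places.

Δd′ = -1.763

Session 1: z(0.738) = 0.6372, z(0.399) = -0.2559, d' = 0.8931
Session 2: z(0.892) = 1.2372, z(0.078) = -1.4187, d' = 2.6559
Δd' = d'_Session 1 − d'_Session 2 = 0.8931 − 2.6559 = -1.7628
Session 2 has the higher sensitivity.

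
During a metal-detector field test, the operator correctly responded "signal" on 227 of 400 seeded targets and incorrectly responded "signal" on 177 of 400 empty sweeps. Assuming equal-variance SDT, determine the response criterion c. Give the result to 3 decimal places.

H = 227/400 = 0.5675
FA = 177/400 = 0.4425
z(H) = z(0.5675) = 0.1700
z(FA) = z(0.4425) = -0.1446
c = −½·[z(H) + z(FA)] = −0.5 × (0.1700 + (-0.1446)) = -0.0127
c < 0: the operator has a liberal response bias.

c = -0.013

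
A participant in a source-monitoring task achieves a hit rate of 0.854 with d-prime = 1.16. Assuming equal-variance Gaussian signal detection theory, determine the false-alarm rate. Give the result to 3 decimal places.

false-alarm rate = 0.458

z(hit rate) = z(0.854) = 1.0537
z(FA) = z(H) − d' = 1.0537 − 1.16 = -0.1063
false-alarm rate = Φ(-0.1063) = 0.4577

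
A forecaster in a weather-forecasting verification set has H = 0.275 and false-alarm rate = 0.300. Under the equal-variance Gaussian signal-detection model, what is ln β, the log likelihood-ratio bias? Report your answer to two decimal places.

ln β = -0.04

z(H) = z(0.275) = -0.598
z(FA) = z(0.300) = -0.524
ln β = −½·[z(H)² − z(FA)²] = −0.5 × (0.358 − 0.275) = -0.0415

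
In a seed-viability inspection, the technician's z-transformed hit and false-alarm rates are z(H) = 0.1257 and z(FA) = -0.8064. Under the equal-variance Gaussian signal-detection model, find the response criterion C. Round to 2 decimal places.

C = 0.34

c = −½·[z(H) + z(FA)] = −½·(0.1257 + (-0.8064)) = 0.34035
c > 0: the technician has a conservative response bias.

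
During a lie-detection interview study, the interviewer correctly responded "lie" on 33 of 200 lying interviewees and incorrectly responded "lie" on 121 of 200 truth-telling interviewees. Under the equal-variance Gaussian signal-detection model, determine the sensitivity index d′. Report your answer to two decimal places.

H = 33/200 = 0.1650
FA = 121/200 = 0.6050
z(0.1650) = -0.9741, z(0.6050) = 0.2663
d' = z(H) − z(FA) = -0.9741 − 0.2663 = -1.2404

d′ = -1.24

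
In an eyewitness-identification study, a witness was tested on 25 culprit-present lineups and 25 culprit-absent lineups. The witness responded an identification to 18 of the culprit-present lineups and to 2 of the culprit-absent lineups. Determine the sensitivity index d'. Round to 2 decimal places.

d' = 1.99

H = 18/25 = 0.7200
FA = 2/25 = 0.0800
Φ⁻¹(H) = Φ⁻¹(0.7200) = 0.5828
Φ⁻¹(FA) = Φ⁻¹(0.0800) = -1.4051
d' = z(H) − z(FA) = 0.5828 − (-1.4051) = 1.9879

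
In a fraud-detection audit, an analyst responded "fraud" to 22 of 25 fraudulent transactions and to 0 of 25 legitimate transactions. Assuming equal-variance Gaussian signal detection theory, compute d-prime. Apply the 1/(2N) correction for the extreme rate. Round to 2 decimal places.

The false-alarm rate is 0/25 = 0, so apply the 1/(2N) correction: FA → 1/(2·25) = 0.02000.
z(H) = z(0.88000) = 1.175
z(FA) = z(0.02000) = -2.054
d' = 1.175 − (-2.054) = 3.229

d-prime = 3.23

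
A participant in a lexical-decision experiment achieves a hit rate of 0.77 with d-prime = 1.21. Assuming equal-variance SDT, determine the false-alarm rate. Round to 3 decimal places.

false-alarm rate = 0.319

z(hit rate) = z(0.77) = 0.7388
z(FA) = z(H) − d' = 0.7388 − 1.21 = -0.4712
false-alarm rate = Φ(-0.4712) = 0.3187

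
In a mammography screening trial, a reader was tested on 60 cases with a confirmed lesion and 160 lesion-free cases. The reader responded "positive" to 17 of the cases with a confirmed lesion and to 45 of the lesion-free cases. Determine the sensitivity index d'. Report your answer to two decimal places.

d' = 0.01

H = 17/60 = 0.2833
FA = 45/160 = 0.2812
z(H) = z(0.2833) = -0.5731
z(FA) = z(0.2812) = -0.5793
d' = z(H) − z(FA) = -0.5731 − (-0.5793) = 0.0062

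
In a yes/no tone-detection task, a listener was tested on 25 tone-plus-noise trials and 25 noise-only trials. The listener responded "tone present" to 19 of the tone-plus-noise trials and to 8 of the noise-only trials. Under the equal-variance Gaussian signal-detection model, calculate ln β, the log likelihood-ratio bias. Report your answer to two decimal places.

ln β = -0.14

H = 19/25 = 0.7600
FA = 8/25 = 0.3200
Φ⁻¹(H) = 0.706
Φ⁻¹(FA) = -0.468
ln β = −½·[z(H)² − z(FA)²] = −0.5 × (0.498 − 0.219) = -0.1395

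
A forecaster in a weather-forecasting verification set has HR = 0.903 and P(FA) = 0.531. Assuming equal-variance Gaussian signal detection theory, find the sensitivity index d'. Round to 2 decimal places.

Φ⁻¹(H) = 1.299
Φ⁻¹(FA) = 0.078
d' = z(H) − z(FA) = 1.299 − 0.078 = 1.221

d' = 1.22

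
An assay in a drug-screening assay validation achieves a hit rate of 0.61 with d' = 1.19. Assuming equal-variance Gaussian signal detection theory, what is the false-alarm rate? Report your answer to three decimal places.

z(hit rate) = z(0.61) = 0.2793
z(FA) = z(H) − d' = 0.2793 − 1.19 = -0.9107
false-alarm rate = Φ(-0.9107) = 0.1812

false-alarm rate = 0.181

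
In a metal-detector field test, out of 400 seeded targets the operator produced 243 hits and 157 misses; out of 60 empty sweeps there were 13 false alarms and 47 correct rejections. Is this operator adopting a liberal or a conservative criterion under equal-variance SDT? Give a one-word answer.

z(H) = 0.273, z(FA) = -0.784
c = −½·(z(H) + z(FA)) = 0.2555
c > 0 → conservative criterion (biased toward responding “no”).

conservative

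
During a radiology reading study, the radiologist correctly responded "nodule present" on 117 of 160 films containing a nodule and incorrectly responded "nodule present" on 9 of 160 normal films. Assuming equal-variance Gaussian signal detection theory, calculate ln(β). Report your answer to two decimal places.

H = 117/160 = 0.7312
FA = 9/160 = 0.0563
z(H) = z(0.7312) = 0.616
z(FA) = z(0.0563) = -1.587
ln β = −½·[z(H)² − z(FA)²] = −0.5 × (0.379 − 2.519) = 1.070

ln β = 1.07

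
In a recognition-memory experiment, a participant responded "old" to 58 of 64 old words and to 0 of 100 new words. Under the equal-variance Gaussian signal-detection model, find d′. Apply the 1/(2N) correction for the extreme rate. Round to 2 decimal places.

d′ = 3.89

The false-alarm rate is 0/100 = 0, so apply the 1/(2N) correction: FA → 1/(2·100) = 0.00500.
z(H) = z(0.90625) = 1.318
z(FA) = z(0.00500) = -2.576
d' = 1.318 − (-2.576) = 3.894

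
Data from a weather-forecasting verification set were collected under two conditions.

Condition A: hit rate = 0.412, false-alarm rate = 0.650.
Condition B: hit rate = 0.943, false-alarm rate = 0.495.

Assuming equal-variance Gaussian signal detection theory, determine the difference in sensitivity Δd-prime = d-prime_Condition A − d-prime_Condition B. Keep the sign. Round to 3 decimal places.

Condition A: z(0.412) = -0.2224, z(0.650) = 0.3853, d' = -0.6077
Condition B: z(0.943) = 1.5805, z(0.495) = -0.0125, d' = 1.5930
Δd' = d'_Condition A − d'_Condition B = -0.6077 − 1.5930 = -2.2007
Condition B has the higher sensitivity.

Δd-prime = -2.201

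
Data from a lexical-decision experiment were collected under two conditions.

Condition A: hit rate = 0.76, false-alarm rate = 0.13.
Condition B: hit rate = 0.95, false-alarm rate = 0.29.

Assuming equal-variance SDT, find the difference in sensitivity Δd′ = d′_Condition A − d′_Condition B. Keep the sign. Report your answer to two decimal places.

Condition A: z(0.76) = 0.706, z(0.13) = -1.126, d' = 1.832
Condition B: z(0.95) = 1.645, z(0.29) = -0.553, d' = 2.198
Δd' = d'_Condition A − d'_Condition B = 1.832 − 2.198 = -0.366
Condition B has the higher sensitivity.

Δd′ = -0.37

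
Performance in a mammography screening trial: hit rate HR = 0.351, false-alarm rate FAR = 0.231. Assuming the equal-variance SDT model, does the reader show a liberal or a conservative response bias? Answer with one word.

z(H) = -0.383, z(FA) = -0.736
c = −½·(z(H) + z(FA)) = 0.5595
c > 0 → conservative criterion (biased toward responding “no”).

conservative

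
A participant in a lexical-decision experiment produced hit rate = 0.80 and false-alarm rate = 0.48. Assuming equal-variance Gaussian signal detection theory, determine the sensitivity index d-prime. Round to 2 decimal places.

Φ⁻¹(H) = 0.842
Φ⁻¹(FA) = -0.050
d' = z(H) − z(FA) = 0.842 − (-0.050) = 0.892

d-prime = 0.89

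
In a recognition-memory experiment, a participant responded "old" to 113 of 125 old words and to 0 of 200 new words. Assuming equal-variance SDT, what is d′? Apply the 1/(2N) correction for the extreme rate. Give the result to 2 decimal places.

d′ = 4.11

The false-alarm rate is 0/200 = 0, so apply the 1/(2N) correction: FA → 1/(2·200) = 0.00250.
z(H) = z(0.90400) = 1.305
z(FA) = z(0.00250) = -2.807
d' = 1.305 − (-2.807) = 4.112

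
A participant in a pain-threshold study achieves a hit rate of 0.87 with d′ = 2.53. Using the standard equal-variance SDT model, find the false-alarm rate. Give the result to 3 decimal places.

false-alarm rate = 0.080

z(hit rate) = z(0.87) = 1.1264
z(FA) = z(H) − d' = 1.1264 − 2.53 = -1.4036
false-alarm rate = Φ(-1.4036) = 0.0802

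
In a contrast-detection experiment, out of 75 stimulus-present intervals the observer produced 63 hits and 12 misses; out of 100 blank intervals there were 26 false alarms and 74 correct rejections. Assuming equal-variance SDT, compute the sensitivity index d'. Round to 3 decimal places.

H = 63/75 = 0.8400
FA = 26/100 = 0.2600
z(H) = z(0.8400) = 0.9945
z(FA) = z(0.2600) = -0.6433
d' = z(H) − z(FA) = 0.9945 − (-0.6433) = 1.6378

d' = 1.638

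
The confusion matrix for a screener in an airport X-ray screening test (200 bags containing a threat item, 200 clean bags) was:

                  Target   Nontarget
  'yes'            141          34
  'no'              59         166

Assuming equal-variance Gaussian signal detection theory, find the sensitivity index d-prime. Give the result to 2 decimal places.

H = 141/200 = 0.7050
FA = 34/200 = 0.1700
Φ⁻¹(H) = Φ⁻¹(0.7050) = 0.539
Φ⁻¹(FA) = Φ⁻¹(0.1700) = -0.954
d' = z(H) − z(FA) = 0.539 − (-0.954) = 1.493

d-prime = 1.49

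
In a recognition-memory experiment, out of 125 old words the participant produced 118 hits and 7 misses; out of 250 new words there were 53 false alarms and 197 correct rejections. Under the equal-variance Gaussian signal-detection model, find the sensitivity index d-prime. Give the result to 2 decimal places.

d-prime = 2.39

H = 118/125 = 0.9440
FA = 53/250 = 0.2120
Φ⁻¹(H) = Φ⁻¹(0.9440) = 1.589
Φ⁻¹(FA) = Φ⁻¹(0.2120) = -0.800
d' = z(H) − z(FA) = 1.589 − (-0.800) = 2.389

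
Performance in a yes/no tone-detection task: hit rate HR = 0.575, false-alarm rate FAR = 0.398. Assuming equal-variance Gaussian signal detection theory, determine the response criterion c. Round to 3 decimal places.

z(0.575) = 0.1891, z(0.398) = -0.2585
c = −½·[z(H) + z(FA)] = −0.5 × (0.1891 + (-0.2585)) = 0.0347

c = 0.035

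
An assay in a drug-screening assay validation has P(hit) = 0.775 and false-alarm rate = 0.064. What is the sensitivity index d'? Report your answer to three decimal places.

d' = 2.277

z(0.775) = 0.7554, z(0.064) = -1.5220
d' = z(H) − z(FA) = 0.7554 − (-1.5220) = 2.2774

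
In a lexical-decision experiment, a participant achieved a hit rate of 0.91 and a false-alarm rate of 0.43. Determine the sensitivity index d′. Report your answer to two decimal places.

d′ = 1.52

Φ⁻¹(0.91) = 1.341, Φ⁻¹(0.43) = -0.176
d' = z(H) − z(FA) = 1.341 − (-0.176) = 1.517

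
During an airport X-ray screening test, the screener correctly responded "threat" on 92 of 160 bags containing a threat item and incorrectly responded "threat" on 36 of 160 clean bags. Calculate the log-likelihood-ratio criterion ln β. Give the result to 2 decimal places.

ln β = 0.27

H = 92/160 = 0.5750
FA = 36/160 = 0.2250
z(0.5750) = 0.189, z(0.2250) = -0.755
ln β = −½·[z(H)² − z(FA)²] = −0.5 × (0.036 − 0.570) = 0.267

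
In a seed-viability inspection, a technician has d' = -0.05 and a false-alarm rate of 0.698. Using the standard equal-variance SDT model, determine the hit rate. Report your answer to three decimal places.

hit rate = 0.680

z(false-alarm rate) = z(0.698) = 0.5187
z(H) = z(FA) + d' = 0.5187 + (-0.05) = 0.4687
hit rate = Φ(0.4687) = 0.6804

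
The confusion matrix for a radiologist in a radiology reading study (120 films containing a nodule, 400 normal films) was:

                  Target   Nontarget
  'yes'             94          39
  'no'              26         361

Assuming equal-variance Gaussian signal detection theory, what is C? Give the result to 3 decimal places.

C = 0.256

H = 94/120 = 0.7833
FA = 39/400 = 0.0975
z(H) = z(0.7833) = 0.7834
z(FA) = z(0.0975) = -1.2959
c = −½·[z(H) + z(FA)] = −0.5 × (0.7834 + (-1.2959)) = 0.25625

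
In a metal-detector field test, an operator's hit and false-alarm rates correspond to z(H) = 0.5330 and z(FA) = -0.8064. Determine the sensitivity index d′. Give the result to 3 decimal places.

d' = z(H) − z(FA) = 0.5330 − (-0.8064) = 1.3394

d′ = 1.339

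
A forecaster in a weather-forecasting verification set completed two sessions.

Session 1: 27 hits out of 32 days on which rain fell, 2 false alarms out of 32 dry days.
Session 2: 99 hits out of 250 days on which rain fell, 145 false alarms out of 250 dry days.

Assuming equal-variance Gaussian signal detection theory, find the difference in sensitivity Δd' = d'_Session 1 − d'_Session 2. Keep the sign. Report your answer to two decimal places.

Session 1: z(0.8438) = 1.010, z(0.0625) = -1.534, d' = 2.544
Session 2: z(0.3960) = -0.264, z(0.5800) = 0.202, d' = -0.466
Δd' = d'_Session 1 − d'_Session 2 = 2.544 − (-0.466) = 3.010
Session 1 has the higher sensitivity.

Δd' = 3.01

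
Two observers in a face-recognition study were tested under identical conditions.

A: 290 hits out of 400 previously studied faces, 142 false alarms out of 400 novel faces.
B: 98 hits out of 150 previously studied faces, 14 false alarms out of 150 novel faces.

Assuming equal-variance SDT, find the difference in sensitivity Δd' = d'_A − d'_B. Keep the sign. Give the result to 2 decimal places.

Δd' = -0.75

A: z(0.7250) = 0.598, z(0.3550) = -0.372, d' = 0.970
B: z(0.6533) = 0.394, z(0.0933) = -1.321, d' = 1.715
Δd' = d'_A − d'_B = 0.970 − 1.715 = -0.745
B has the higher sensitivity.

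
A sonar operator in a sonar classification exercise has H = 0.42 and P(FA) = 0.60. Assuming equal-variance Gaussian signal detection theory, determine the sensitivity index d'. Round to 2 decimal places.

Φ⁻¹(H) = Φ⁻¹(0.42) = -0.202
Φ⁻¹(FA) = Φ⁻¹(0.60) = 0.253
d' = z(H) − z(FA) = -0.202 − 0.253 = -0.455

d' = -0.46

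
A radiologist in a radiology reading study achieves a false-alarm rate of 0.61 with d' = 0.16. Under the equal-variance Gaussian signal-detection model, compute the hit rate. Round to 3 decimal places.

hit rate = 0.670

z(false-alarm rate) = z(0.61) = 0.2793
z(H) = z(FA) + d' = 0.2793 + 0.16 = 0.4393
hit rate = Φ(0.4393) = 0.6698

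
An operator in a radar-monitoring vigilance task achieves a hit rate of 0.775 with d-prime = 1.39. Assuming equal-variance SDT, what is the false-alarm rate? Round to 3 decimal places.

z(hit rate) = z(0.775) = 0.7554
z(FA) = z(H) − d' = 0.7554 − 1.39 = -0.6346
false-alarm rate = Φ(-0.6346) = 0.2628

false-alarm rate = 0.263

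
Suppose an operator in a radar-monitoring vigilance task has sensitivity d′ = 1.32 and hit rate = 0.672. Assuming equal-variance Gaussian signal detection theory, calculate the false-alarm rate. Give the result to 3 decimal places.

z(hit rate) = z(0.672) = 0.4454
z(FA) = z(H) − d' = 0.4454 − 1.32 = -0.8746
false-alarm rate = Φ(-0.8746) = 0.1909

false-alarm rate = 0.191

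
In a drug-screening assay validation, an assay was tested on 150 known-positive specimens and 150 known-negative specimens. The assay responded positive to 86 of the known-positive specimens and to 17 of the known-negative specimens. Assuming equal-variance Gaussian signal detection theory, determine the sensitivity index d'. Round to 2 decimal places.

H = 86/150 = 0.5733
FA = 17/150 = 0.1133
z(H) = 0.1848
z(FA) = -1.2092
d' = z(H) − z(FA) = 0.1848 − (-1.2092) = 1.3940

d' = 1.39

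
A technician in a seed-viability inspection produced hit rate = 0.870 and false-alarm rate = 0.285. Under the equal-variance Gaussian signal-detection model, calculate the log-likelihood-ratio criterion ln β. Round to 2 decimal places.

ln β = -0.47

z(H) = z(0.870) = 1.126
z(FA) = z(0.285) = -0.568
ln β = −½·[z(H)² − z(FA)²] = −0.5 × (1.268 − 0.323) = -0.4725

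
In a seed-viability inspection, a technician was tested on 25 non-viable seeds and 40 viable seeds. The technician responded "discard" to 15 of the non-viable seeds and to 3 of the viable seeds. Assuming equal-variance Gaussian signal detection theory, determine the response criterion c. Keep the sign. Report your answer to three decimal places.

c = 0.593

H = 15/25 = 0.6000
FA = 3/40 = 0.0750
z(0.6000) = 0.2533, z(0.0750) = -1.4395
c = −½·[z(H) + z(FA)] = −0.5 × (0.2533 + (-1.4395)) = 0.5931
c > 0: the technician has a conservative response bias.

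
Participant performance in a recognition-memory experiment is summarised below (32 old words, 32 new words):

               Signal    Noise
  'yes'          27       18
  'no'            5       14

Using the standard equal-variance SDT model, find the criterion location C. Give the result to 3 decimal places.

H = 27/32 = 0.8438
FA = 18/32 = 0.5625
z(0.8438) = 1.0102, z(0.5625) = 0.1573
c = −½·[z(H) + z(FA)] = −0.5 × (1.0102 + 0.1573) = -0.58375

C = -0.584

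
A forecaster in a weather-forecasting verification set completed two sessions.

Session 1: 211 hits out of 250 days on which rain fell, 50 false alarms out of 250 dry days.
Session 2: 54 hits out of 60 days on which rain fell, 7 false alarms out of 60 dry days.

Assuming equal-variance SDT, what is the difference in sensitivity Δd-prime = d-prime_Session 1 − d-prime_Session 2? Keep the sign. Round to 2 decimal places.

Δd-prime = -0.62

Session 1: z(0.8440) = 1.011, z(0.2000) = -0.842, d' = 1.853
Session 2: z(0.9000) = 1.282, z(0.1167) = -1.192, d' = 2.474
Δd' = d'_Session 1 − d'_Session 2 = 1.853 − 2.474 = -0.621
Session 2 has the higher sensitivity.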